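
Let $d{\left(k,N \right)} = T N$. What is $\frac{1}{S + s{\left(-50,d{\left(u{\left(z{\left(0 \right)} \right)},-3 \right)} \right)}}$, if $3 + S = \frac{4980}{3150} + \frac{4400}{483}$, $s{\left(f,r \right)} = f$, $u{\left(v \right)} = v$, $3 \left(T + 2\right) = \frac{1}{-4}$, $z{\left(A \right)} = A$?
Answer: $- \frac{805}{34059} \approx -0.023635$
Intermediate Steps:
$T = - \frac{25}{12}$ ($T = -2 + \frac{1}{3 \left(-4\right)} = -2 + \frac{1}{3} \left(- \frac{1}{4}\right) = -2 - \frac{1}{12} = - \frac{25}{12} \approx -2.0833$)
$d{\left(k,N \right)} = - \frac{25 N}{12}$
$S = \frac{6191}{805}$ ($S = -3 + \left(\frac{4980}{3150} + \frac{4400}{483}\right) = -3 + \left(4980 \cdot \frac{1}{3150} + 4400 \cdot \frac{1}{483}\right) = -3 + \left(\frac{166}{105} + \frac{4400}{483}\right) = -3 + \frac{8606}{805} = \frac{6191}{805} \approx 7.6907$)
$\frac{1}{S + s{\left(-50,d{\left(u{\left(z{\left(0 \right)} \right)},-3 \right)} \right)}} = \frac{1}{\frac{6191}{805} - 50} = \frac{1}{- \frac{34059}{805}} = - \frac{805}{34059}$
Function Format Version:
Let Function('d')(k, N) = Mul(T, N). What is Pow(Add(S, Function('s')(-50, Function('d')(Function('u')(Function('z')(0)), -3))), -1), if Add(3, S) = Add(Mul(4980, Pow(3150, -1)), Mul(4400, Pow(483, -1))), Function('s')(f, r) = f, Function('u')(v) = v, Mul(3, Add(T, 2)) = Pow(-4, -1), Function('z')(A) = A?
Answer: Rational(-805, 34059) ≈ -0.023635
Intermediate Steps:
T = Rational(-25, 12) (T = Add(-2, Mul(Rational(1, 3), Pow(-4, -1))) = Add(-2, Mul(Rational(1, 3), Rational(-1, 4))) = Add(-2, Rational(-1, 12)) = Rational(-25, 12) ≈ -2.0833)
Function('d')(k, N) = Mul(Rational(-25, 12), N)
S = Rational(6191, 805) (S = Add(-3, Add(Mul(4980, Pow(3150, -1)), Mul(4400, Pow(483, -1)))) = Add(-3, Add(Mul(4980, Rational(1, 3150)), Mul(4400, Rational(1, 483)))) = Add(-3, Add(Rational(166, 105), Rational(4400, 483))) = Add(-3, Rational(8606, 805)) = Rational(6191, 805) ≈ 7.6907)
Pow(Add(S, Function('s')(-50, Function('d')(Function('u')(Function('z')(0)), -3))), -1) = Pow(Add(Rational(6191, 805), -50), -1) = Pow(Rational(-34059, 805), -1) = Rational(-805, 34059)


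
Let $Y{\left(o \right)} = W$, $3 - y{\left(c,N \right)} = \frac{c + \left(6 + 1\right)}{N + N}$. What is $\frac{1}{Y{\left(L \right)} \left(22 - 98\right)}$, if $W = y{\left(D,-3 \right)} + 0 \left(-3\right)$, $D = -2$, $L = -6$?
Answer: $- \frac{3}{874} \approx -0.0034325$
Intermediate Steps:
$y{\left(c,N \right)} = 3 - \frac{7 + c}{2 N}$ ($y{\left(c,N \right)} = 3 - \frac{c + \left(6 + 1\right)}{N + N} = 3 - \frac{c + 7}{2 N} = 3 - \left(7 + c\right) \frac{1}{2 N} = 3 - \frac{7 + c}{2 N}$)
$W = \frac{23}{6}$ ($W = \frac{-7 - -2 + 6 \left(-3\right)}{2 \left(-3\right)} + 0 \left(-3\right) = \frac{1}{2} \left(- \frac{1}{3}\right) \left(-7 + 2 - 18\right) + 0 = \frac{1}{2} \left(- \frac{1}{3}\right) \left(-23\right) + 0 = \frac{23}{6} + 0 = \frac{23}{6} \approx 3.8333$)
$Y{\left(o \right)} = \frac{23}{6}$
$\frac{1}{Y{\left(L \right)} \left(22 - 98\right)} = \frac{1}{\frac{23}{6} \left(22 - 98\right)} = \frac{1}{\frac{23}{6} \left(-76\right)} = \frac{1}{- \frac{874}{3}} = - \frac{3}{874}$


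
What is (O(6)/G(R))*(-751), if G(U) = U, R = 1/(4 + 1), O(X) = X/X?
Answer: -3755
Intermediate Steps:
O(X) = 1
R = 1/5 ≈ 0.20000
(O(6)/G(R))*(-751) = (1/(1/5))*(-751) = (1*5)*(-751) = 5*(-751) = -3755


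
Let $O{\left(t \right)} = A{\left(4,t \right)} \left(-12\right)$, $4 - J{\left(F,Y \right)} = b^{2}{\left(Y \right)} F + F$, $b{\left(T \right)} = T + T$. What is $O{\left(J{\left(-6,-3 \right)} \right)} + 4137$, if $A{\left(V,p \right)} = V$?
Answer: $4089$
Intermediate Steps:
$b{\left(T \right)} = 2 T$
$J{\left(F,Y \right)} = 4 - F - 4 F Y^{2}$ ($J{\left(F,Y \right)} = 4 - \left(\left(2 Y\right)^{2} F + F\right) = 4 - \left(4 Y^{2} F + F\right) = 4 - \left(4 F Y^{2} + F\right) = 4 - \left(F + 4 F Y^{2}\right) = 4 - F - 4 F Y^{2}$)
$O{\left(t \right)} = -48$ ($O{\left(t \right)} = 4 \left(-12\right) = -48$)
$O{\left(J{\left(-6,-3 \right)} \right)} + 4137 = -48 + 4137 = 4089$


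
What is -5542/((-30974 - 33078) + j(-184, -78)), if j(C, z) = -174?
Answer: 163/1889 ≈ 0.086289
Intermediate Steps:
-5542/((-30974 - 33078) + j(-184, -78)) = -5542/((-30974 - 33078) - 174) = -5542/(-64052 - 174) = -5542/(-64226) = -5542*(-1/64226) = 163/1889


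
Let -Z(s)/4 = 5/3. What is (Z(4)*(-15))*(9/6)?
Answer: 150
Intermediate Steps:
Z(s) = -20/3
(Z(4)*(-15))*(9/6) = (-20/3*(-15))*(9/6) = 100*(9*(⅙)) = 100*(3/2) = 150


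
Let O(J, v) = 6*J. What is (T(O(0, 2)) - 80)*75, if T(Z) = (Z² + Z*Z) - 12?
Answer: -6900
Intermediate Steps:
T(Z) = -12 + 2*Z² (T(Z) = (Z² + Z²) - 12 = 2*Z² - 12 = -12 + 2*Z²)
(T(O(0, 2)) - 80)*75 = ((-12 + 2*(6*0)²) - 80)*75 = ((-12 + 2*0²) - 80)*75 = ((-12 + 2*0) - 80)*75 = ((-12 + 0) - 80)*75 = (-12 - 80)*75 = -92*75 = -6900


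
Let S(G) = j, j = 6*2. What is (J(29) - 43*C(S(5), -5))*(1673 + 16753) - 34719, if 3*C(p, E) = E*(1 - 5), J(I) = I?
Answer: -4782485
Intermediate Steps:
j = 12
S(G) = 12
C(p, E) = -4*E/3 (C(p, E) = (E*(1 - 5))/3 = (E*(-4))/3 = (-4*E)/3 = -4*E/3)
(J(29) - 43*C(S(5), -5))*(1673 + 16753) - 34719 = (29 - (-172)*(-5)/3)*(1673 + 16753) - 34719 = (29 - 43*20/3)*18426 - 34719 = (29 - 860/3)*18426 - 34719 = -773/3*18426 - 34719 = -4747766 - 34719 = -4782485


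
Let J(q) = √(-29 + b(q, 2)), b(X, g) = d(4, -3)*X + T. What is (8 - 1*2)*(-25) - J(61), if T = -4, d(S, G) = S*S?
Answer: -150 - √943 ≈ -180.71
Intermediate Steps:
d(S, G) = S²
b(X, g) = -4 + 16*X (b(X, g) = 4²*X - 4 = 16*X - 4 = -4 + 16*X)
J(q) = √(-33 + 16*q) (J(q) = √(-29 + (-4 + 16*q)) = √(-33 + 16*q))
(8 - 1*2)*(-25) - J(61) = (8 - 1*2)*(-25) - √(-33 + 16*61) = (8 - 2)*(-25) - √(-33 + 976) = 6*(-25) - √943 = -150 - √943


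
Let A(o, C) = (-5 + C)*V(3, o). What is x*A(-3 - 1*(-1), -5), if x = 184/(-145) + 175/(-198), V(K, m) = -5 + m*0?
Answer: -309035/2871 ≈ -107.64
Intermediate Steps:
V(K, m) = -5 (V(K, m) = -5 + 0 = -5)
A(o, C) = 25 - 5*C (A(o, C) = (-5 + C)*(-5) = 25 - 5*C)
x = -61807/28710 (x = 184*(-1/145) + 175*(-1/198) = -184/145 - 175/198 = -61807/28710 ≈ -2.1528)
x*A(-3 - 1*(-1), -5) = -61807*(25 - 5*(-5))/28710 = -61807*(25 + 25)/28710 = -61807/28710*50 = -309035/2871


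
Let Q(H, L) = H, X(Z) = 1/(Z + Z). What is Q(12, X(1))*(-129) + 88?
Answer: -1460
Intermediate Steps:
X(Z) = 1/(2*Z)
Q(12, X(1))*(-129) + 88 = 12*(-129) + 88 = -1548 + 88 = -1460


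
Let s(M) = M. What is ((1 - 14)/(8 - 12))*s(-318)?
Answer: -2067/2 ≈ -1033.5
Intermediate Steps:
((1 - 14)/(8 - 12))*s(-318) = ((1 - 14)/(8 - 12))*(-318) = -13/(-4)*(-318) = -13*(-1/4)*(-318) = (13/4)*(-318) = -2067/2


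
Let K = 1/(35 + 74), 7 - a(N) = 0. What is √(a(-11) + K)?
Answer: 2*√20819/109 ≈ 2.6475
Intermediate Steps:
a(N) = 7 (a(N) = 7 - 1*0 = 7 + 0 = 7)
K = 1/109 ≈ 0.0091743
√(a(-11) + K) = √(7 + 1/109) = √(764/109) = 2*√20819/109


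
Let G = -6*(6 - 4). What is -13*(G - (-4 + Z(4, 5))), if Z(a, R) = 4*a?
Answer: 312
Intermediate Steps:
G = -12 (G = -6*2 = -12)
-13*(G - (-4 + Z(4, 5))) = -13*(-12 - (-4 + 4*4)) = -13*(-12 - (-4 + 16)) = -13*(-12 - 1*12) = -13*(-12 - 12) = -13*(-24) = 312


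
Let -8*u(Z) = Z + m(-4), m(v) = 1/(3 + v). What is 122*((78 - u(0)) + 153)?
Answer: 112667/4 ≈ 28167.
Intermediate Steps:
u(Z) = ⅛ - Z/8 (u(Z) = -(Z + 1/(3 - 4))/8 = -(Z + 1/(-1))/8 = -(Z - 1)/8 = -(-1 + Z)/8 = ⅛ - Z/8)
122*((78 - u(0)) + 153) = 122*((78 - (⅛ - ⅛*0)) + 153) = 122*((78 - (⅛ + 0)) + 153) = 122*((78 - 1*⅛) + 153) = 122*((78 - ⅛) + 153) = 122*(623/8 + 153) = 122*(1847/8) = 112667/4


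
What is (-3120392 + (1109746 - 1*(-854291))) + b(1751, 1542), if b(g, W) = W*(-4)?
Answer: -1162523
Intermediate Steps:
b(g, W) = -4*W
(-3120392 + (1109746 - 1*(-854291))) + b(1751, 1542) = (-3120392 + (1109746 - 1*(-854291))) - 4*1542 = (-3120392 + (1109746 + 854291)) - 6168 = (-3120392 + 1964037) - 6168 = -1156355 - 6168 = -1162523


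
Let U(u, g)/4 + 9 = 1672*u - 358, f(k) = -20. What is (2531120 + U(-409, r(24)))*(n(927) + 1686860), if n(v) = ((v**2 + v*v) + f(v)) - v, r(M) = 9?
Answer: -700456437540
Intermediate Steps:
U(u, g) = -1468 + 6688*u (U(u, g) = -36 + 4*(1672*u - 358) = -36 + 4*(-358 + 1672*u) = -36 + (-1432 + 6688*u) = -1468 + 6688*u)
n(v) = -20 - v + 2*v**2 (n(v) = ((v**2 + v*v) - 20) - v = ((v**2 + v**2) - 20) - v = (2*v**2 - 20) - v = (-20 + 2*v**2) - v = -20 - v + 2*v**2)
(2531120 + U(-409, r(24)))*(n(927) + 1686860) = (2531120 + (-1468 + 6688*(-409)))*((-20 - 1*927 + 2*927**2) + 1686860) = (2531120 + (-1468 - 2735392))*((-20 - 927 + 2*859329) + 1686860) = (2531120 - 2736860)*((-20 - 927 + 1718658) + 1686860) = -205740*(1717711 + 1686860) = -205740*3404571 = -700456437540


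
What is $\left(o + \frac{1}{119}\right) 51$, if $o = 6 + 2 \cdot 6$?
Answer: $\frac{6429}{7} \approx 918.43$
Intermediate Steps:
$o = 18$ ($o = 6 + 12 = 18$)
$\left(o + \frac{1}{119}\right) 51 = \left(18 + \frac{1}{119}\right) 51 = \frac{2143}{119} \cdot 51 = \frac{6429}{7}$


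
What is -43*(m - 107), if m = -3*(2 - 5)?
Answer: 4214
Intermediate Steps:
m = 9 (m = -3*(-3) = 9)
-43*(m - 107) = -43*(9 - 107) = -43*(-98) = 4214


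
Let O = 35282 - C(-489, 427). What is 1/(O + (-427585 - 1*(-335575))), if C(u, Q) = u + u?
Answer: -1/55750 ≈ -1.7937e-5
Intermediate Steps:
C(u, Q) = 2*u
O = 36260 (O = 35282 - 2*(-489) = 35282 - 1*(-978) = 35282 + 978 = 36260)
1/(O + (-427585 - 1*(-335575))) = 1/(36260 + (-427585 - 1*(-335575))) = 1/(36260 + (-427585 + 335575)) = 1/(36260 - 92010) = 1/(-55750) = -1/55750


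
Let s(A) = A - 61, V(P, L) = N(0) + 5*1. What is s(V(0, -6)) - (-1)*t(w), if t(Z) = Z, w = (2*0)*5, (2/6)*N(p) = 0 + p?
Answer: -56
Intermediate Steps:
N(p) = 3*p (N(p) = 3*(0 + p) = 3*p)
V(P, L) = 5 (V(P, L) = 3*0 + 5*1 = 0 + 5 = 5)
w = 0 (w = 0*5 = 0)
s(A) = -61 + A
s(V(0, -6)) - (-1)*t(w) = (-61 + 5) - (-1)*0 = -56 - 1*0 = -56 + 0 = -56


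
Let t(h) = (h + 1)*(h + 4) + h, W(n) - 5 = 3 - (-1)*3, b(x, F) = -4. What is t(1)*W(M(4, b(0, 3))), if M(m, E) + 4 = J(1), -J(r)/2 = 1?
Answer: 121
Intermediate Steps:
J(r) = -2 (J(r) = -2*1 = -2)
M(m, E) = -6 (M(m, E) = -4 - 2 = -6)
W(n) = 11 (W(n) = 5 + (3 - (-1)*3) = 5 + (3 - 1*(-3)) = 5 + (3 + 3) = 5 + 6 = 11)
t(h) = h + (1 + h)*(4 + h) (t(h) = (1 + h)*(4 + h) + h = h + (1 + h)*(4 + h))
t(1)*W(M(4, b(0, 3))) = (4 + 1**2 + 6*1)*11 = (4 + 1 + 6)*11 = 11*11 = 121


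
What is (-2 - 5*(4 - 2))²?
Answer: 144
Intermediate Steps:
(-2 - 5*(4 - 2))² = (-2 - 5*2)² = (-2 - 10)² = (-12)² = 144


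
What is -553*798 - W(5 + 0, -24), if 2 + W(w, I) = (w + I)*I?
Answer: -441748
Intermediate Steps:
W(w, I) = -2 + I*(I + w) (W(w, I) = -2 + (w + I)*I = -2 + (I + w)*I = -2 + I*(I + w))
-553*798 - W(5 + 0, -24) = -553*798 - (-2 + (-24)² - 24*(5 + 0)) = -441294 - (-2 + 576 - 24*5) = -441294 - (-2 + 576 - 120) = -441294 - 1*454 = -441294 - 454 = -441748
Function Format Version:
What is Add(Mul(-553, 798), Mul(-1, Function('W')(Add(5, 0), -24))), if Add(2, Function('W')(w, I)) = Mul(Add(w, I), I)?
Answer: -441748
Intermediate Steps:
Function('W')(w, I) = Add(-2, Mul(I, Add(I, w))) (Function('W')(w, I) = Add(-2, Mul(Add(w, I), I)) = Add(-2, Mul(Add(I, w), I)) = Add(-2, Mul(I, Add(I, w))))
Add(Mul(-553, 798), Mul(-1, Function('W')(Add(5, 0), -24))) = Add(Mul(-553, 798), Mul(-1, Add(-2, Pow(-24, 2), Mul(-24, Add(5, 0))))) = Add(-441294, Mul(-1, Add(-2, 576, Mul(-24, 5)))) = Add(-441294, Mul(-1, Add(-2, 576, -120))) = Add(-441294, Mul(-1, 454)) = Add(-441294, -454) = -441748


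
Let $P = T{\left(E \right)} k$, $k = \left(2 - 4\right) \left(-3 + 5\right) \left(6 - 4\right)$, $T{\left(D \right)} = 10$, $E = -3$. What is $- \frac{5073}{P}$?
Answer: $\frac{5073}{80} \approx 63.412$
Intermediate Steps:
$k = -8$ ($k = \left(-2\right) 2 \cdot 2 = \left(-4\right) 2 = -8$)
$P = -80$ ($P = 10 \left(-8\right) = -80$)
$- \frac{5073}{P} = - \frac{5073}{-80} = \left(-5073\right) \left(- \frac{1}{80}\right) = \frac{5073}{80}$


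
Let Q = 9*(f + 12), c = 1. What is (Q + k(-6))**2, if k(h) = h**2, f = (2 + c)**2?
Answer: 50625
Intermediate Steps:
f = 9 (f = (2 + 1)**2 = 3**2 = 9)
Q = 189 (Q = 9*(9 + 12) = 9*21 = 189)
(Q + k(-6))**2 = (189 + (-6)**2)**2 = (189 + 36)**2 = 225**2 = 50625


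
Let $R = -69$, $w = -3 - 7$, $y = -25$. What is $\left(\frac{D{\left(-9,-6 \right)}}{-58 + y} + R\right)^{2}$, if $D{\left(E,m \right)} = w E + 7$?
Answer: $\frac{33918976}{6889} \approx 4923.6$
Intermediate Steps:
$w = -10$ ($w = -3 - 7 = -10$)
$D{\left(E,m \right)} = 7 - 10 E$ ($D{\left(E,m \right)} = - 10 E + 7 = 7 - 10 E$)
$\left(\frac{D{\left(-9,-6 \right)}}{-58 + y} + R\right)^{2} = \left(\frac{7 - -90}{-58 - 25} - 69\right)^{2} = \left(\frac{7 + 90}{-83} - 69\right)^{2} = \left(97 \left(- \frac{1}{83}\right) - 69\right)^{2} = \left(- \frac{97}{83} - 69\right)^{2} = \left(- \frac{5824}{83}\right)^{2} = \frac{33918976}{6889}$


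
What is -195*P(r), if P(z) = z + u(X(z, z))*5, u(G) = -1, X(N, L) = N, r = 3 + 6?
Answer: -780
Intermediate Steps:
r = 9
P(z) = -5 + z (P(z) = z - 1*5 = z - 5 = -5 + z)
-195*P(r) = -195*(-5 + 9) = -195*4 = -780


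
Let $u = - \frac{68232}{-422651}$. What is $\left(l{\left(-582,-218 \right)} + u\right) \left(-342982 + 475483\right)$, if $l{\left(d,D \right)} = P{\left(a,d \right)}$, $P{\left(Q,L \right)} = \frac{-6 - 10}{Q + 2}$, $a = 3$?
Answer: $- \frac{850822841256}{2113255} \approx -4.0261 \cdot 10^{5}$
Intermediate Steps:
$P{\left(Q,L \right)} = - \frac{16}{2 + Q}$
$l{\left(d,D \right)} = - \frac{16}{5}$ ($l{\left(d,D \right)} = - \frac{16}{2 + 3} = - \frac{16}{5}$)
$u = \frac{68232}{422651}$ ($u = \left(-68232\right) \left(- \frac{1}{422651}\right) = \frac{68232}{422651} \approx 0.16144$)
$\left(l{\left(-582,-218 \right)} + u\right) \left(-342982 + 475483\right) = \left(- \frac{16}{5} + \frac{68232}{422651}\right) \left(-342982 + 475483\right) = \left(- \frac{6421256}{2113255}\right) 132501 = - \frac{850822841256}{2113255}$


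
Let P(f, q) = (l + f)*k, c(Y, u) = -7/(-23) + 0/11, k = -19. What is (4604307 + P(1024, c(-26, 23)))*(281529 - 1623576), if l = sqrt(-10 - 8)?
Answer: -6153085529997 + 76496679*I*sqrt(2) ≈ -6.1531e+12 + 1.0818e+8*I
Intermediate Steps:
l = 3*I*sqrt(2) (l = sqrt(-18) = 3*I*sqrt(2) ≈ 4.2426*I)
c(Y, u) = 7/23 (c(Y, u) = -7*(-1/23) + 0*(1/11) = 7/23 + 0 = 7/23)
P(f, q) = -19*f - 57*I*sqrt(2) (P(f, q) = (3*I*sqrt(2) + f)*(-19) = (f + 3*I*sqrt(2))*(-19) = -19*f - 57*I*sqrt(2))
(4604307 + P(1024, c(-26, 23)))*(281529 - 1623576) = (4604307 + (-19*1024 - 57*I*sqrt(2)))*(281529 - 1623576) = (4604307 + (-19456 - 57*I*sqrt(2)))*(-1342047) = (4584851 - 57*I*sqrt(2))*(-1342047) = -6153085529997 + 76496679*I*sqrt(2)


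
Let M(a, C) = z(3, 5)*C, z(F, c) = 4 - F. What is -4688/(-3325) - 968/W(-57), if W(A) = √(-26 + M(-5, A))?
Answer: 4688/3325 + 968*I*√83/83 ≈ 1.4099 + 106.25*I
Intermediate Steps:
M(a, C) = C (M(a, C) = (4 - 1*3)*C = (4 - 3)*C = 1*C = C)
W(A) = √(-26 + A)
-4688/(-3325) - 968/W(-57) = -4688/(-3325) - 968/√(-26 - 57) = -4688*(-1/3325) - 968*(-I*√83/83) = 4688/3325 - 968*(-I*√83/83) = 4688/3325 - (-968)*I*√83/83 = 4688/3325 + 968*I*√83/83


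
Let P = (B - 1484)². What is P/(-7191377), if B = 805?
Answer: -461041/7191377 ≈ -0.064110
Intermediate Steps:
P = 461041 (P = (805 - 1484)² = (-679)² = 461041)
P/(-7191377) = 461041/(-7191377) = 461041*(-1/7191377) = -461041/7191377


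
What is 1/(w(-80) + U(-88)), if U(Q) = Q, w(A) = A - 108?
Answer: -1/276 ≈ -0.0036232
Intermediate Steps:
w(A) = -108 + A
1/(w(-80) + U(-88)) = 1/((-108 - 80) - 88) = 1/(-188 - 88) = 1/(-276) = -1/276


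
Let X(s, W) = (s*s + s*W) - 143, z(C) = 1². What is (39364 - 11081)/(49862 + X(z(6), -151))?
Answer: 28283/49569 ≈ 0.57058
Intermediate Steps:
z(C) = 1
X(s, W) = -143 + s² + W*s (X(s, W) = (s² + W*s) - 143 = -143 + s² + W*s)
(39364 - 11081)/(49862 + X(z(6), -151)) = (39364 - 11081)/(49862 + (-143 + 1² - 151*1)) = 28283/(49862 + (-143 + 1 - 151)) = 28283/(49862 - 293) = 28283/49569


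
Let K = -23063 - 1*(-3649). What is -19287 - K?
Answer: 127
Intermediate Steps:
K = -19414 (K = -23063 + 3649 = -19414)
-19287 - K = -19287 - 1*(-19414) = -19287 + 19414 = 127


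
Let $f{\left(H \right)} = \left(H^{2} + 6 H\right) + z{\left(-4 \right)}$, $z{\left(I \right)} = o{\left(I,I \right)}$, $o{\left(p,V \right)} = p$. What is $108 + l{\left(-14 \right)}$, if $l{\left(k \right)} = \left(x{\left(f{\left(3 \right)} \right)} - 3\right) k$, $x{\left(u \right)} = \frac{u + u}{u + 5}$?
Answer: $127$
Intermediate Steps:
$z{\left(I \right)} = I$
$f{\left(H \right)} = -4 + H^{2} + 6 H$ ($f{\left(H \right)} = \left(H^{2} + 6 H\right) - 4 = -4 + H^{2} + 6 H$)
$x{\left(u \right)} = \frac{2 u}{5 + u}$
$l{\left(k \right)} = - \frac{19 k}{14}$ ($l{\left(k \right)} = \left(\frac{2 \left(-4 + 3^{2} + 6 \cdot 3\right)}{5 + \left(-4 + 3^{2} + 6 \cdot 3\right)} - 3\right) k = \left(\frac{2 \left(-4 + 9 + 18\right)}{5 + \left(-4 + 9 + 18\right)} - 3\right) k = \left(2 \cdot 23 \frac{1}{5 + 23} - 3\right) k = \left(2 \cdot 23 \cdot \frac{1}{28} - 3\right) k = \left(\frac{23}{14} - 3\right) k = - \frac{19 k}{14}$)
$108 + l{\left(-14 \right)} = 108 - -19 = 108 + 19 = 127$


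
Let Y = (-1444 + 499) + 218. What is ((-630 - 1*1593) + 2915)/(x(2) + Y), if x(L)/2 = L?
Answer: -692/723 ≈ -0.95712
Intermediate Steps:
x(L) = 2*L
Y = -727 (Y = -945 + 218 = -727)
((-630 - 1*1593) + 2915)/(x(2) + Y) = ((-630 - 1*1593) + 2915)/(2*2 - 727) = ((-630 - 1593) + 2915)/(4 - 727) = (-2223 + 2915)/(-723) = 692*(-1/723) = -692/723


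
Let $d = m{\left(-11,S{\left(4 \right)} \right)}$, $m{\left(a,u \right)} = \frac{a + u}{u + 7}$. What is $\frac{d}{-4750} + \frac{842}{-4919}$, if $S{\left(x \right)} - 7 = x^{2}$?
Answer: $- \frac{10003669}{58413125} \approx -0.17126$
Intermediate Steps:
$S{\left(x \right)} = 7 + x^{2}$
$m{\left(a,u \right)} = \frac{a + u}{7 + u}$
$d = \frac{2}{5}$ ($d = \frac{-11 + \left(7 + 4^{2}\right)}{7 + \left(7 + 4^{2}\right)} = \frac{-11 + \left(7 + 16\right)}{7 + \left(7 + 16\right)} = \frac{-11 + 23}{7 + 23} = \frac{1}{30} \cdot 12 = \frac{2}{5} \approx 0.4$)
$\frac{d}{-4750} + \frac{842}{-4919} = \frac{2}{5 \left(-4750\right)} + \frac{842}{-4919} = \frac{2}{5} \left(- \frac{1}{4750}\right) + 842 \left(- \frac{1}{4919}\right) = - \frac{1}{11875} - \frac{842}{4919} = - \frac{10003669}{58413125}$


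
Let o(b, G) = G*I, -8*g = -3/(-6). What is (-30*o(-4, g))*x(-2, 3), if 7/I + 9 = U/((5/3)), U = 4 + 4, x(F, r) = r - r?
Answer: 0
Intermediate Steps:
x(F, r) = 0
U = 8
I = -5/3 (I = 7/(-9 + 8/((5/3))) = 7/(-9 + 8/((5*(⅓)))) = 7/(-9 + 8/(5/3)) = 7/(-9 + 8*(⅗)) = 7/(-9 + 24/5) = 7/(-21/5) = 7*(-5/21) = -5/3 ≈ -1.6667)
g = -1/16 (g = -(-3)/(8*(-6)) = -(-3)*(-1)/(8*6) = -⅛*½ = -1/16 ≈ -0.062500)
o(b, G) = -5*G/3 (o(b, G) = G*(-5/3) = -5*G/3)
(-30*o(-4, g))*x(-2, 3) = -(-50)*(-1)/16*0 = -30*5/48*0 = -25/8*0 = 0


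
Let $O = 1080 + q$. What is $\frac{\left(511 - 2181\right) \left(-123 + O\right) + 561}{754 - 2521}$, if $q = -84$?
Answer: $\frac{485783}{589} \approx 824.76$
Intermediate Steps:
$O = 996$ ($O = 1080 - 84 = 996$)
$\frac{\left(511 - 2181\right) \left(-123 + O\right) + 561}{754 - 2521} = \frac{\left(511 - 2181\right) \left(-123 + 996\right) + 561}{754 - 2521} = \frac{\left(-1670\right) 873 + 561}{-1767} = \left(-1457910 + 561\right) \left(- \frac{1}{1767}\right) = \left(-1457349\right) \left(- \frac{1}{1767}\right) = \frac{485783}{589}$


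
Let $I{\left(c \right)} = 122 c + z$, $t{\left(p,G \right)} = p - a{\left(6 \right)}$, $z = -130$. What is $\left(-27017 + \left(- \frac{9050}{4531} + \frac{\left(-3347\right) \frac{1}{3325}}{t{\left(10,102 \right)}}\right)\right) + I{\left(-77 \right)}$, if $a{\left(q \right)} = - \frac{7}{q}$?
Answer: $- \frac{36886355902317}{1009393525} \approx -36543.0$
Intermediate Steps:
$t{\left(p,G \right)} = \frac{7}{6} + p$ ($t{\left(p,G \right)} = p - - \frac{7}{6} = p + \frac{7}{6} = \frac{7}{6} + p$)
$I{\left(c \right)} = -130 + 122 c$ ($I{\left(c \right)} = 122 c - 130 = -130 + 122 c$)
$\left(-27017 + \left(- \frac{9050}{4531} + \frac{\left(-3347\right) \frac{1}{3325}}{t{\left(10,102 \right)}}\right)\right) + I{\left(-77 \right)} = \left(-27017 - \left(\frac{9050}{4531} - \frac{\left(-3347\right) \frac{1}{3325}}{\frac{7}{6} + 10}\right)\right) + \left(-130 + 122 \left(-77\right)\right) = \left(-27017 - \left(\frac{9050}{4531} - \frac{\left(-3347\right) \frac{1}{3325}}{\frac{67}{6}}\right)\right) - 9524 = \left(-27017 - \frac{2107105292}{1009393525}\right) - 9524 = - \frac{27272891970217}{1009393525} - 9524 = - \frac{36886355902317}{1009393525}$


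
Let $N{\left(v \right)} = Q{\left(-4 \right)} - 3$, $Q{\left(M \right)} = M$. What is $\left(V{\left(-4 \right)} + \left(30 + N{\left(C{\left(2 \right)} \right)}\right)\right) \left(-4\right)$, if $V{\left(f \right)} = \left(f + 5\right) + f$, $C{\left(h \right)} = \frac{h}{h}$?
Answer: $-80$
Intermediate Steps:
$C{\left(h \right)} = 1$
$N{\left(v \right)} = -7$ ($N{\left(v \right)} = -4 - 3 = -7$)
$V{\left(f \right)} = 5 + 2 f$ ($V{\left(f \right)} = \left(5 + f\right) + f = 5 + 2 f$)
$\left(V{\left(-4 \right)} + \left(30 + N{\left(C{\left(2 \right)} \right)}\right)\right) \left(-4\right) = \left(\left(5 + 2 \left(-4\right)\right) + \left(30 - 7\right)\right) \left(-4\right) = \left(\left(5 - 8\right) + 23\right) \left(-4\right) = \left(-3 + 23\right) \left(-4\right) = 20 \left(-4\right) = -80$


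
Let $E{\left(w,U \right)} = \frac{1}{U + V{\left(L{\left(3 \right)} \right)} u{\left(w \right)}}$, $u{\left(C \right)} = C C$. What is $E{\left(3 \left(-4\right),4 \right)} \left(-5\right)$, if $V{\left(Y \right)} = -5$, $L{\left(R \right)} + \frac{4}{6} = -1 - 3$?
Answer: $\frac{5}{716} \approx 0.0069832$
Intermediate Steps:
$u{\left(C \right)} = C^{2}$
$L{\left(R \right)} = - \frac{14}{3}$ ($L{\left(R \right)} = - \frac{2}{3} - 4 = - \frac{14}{3}$)
$E{\left(w,U \right)} = \frac{1}{U - 5 w^{2}}$
$E{\left(3 \left(-4\right),4 \right)} \left(-5\right) = \frac{1}{4 - 5 \left(3 \left(-4\right)\right)^{2}} \left(-5\right) = \frac{1}{4 - 5 \left(-12\right)^{2}} \left(-5\right) = \frac{1}{4 - 720} \left(-5\right) = \frac{1}{-716} \left(-5\right) = \left(- \frac{1}{716}\right) \left(-5\right) = \frac{5}{716}$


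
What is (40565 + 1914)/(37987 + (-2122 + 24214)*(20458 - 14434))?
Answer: 42479/133120195 ≈ 0.00031910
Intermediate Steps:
(40565 + 1914)/(37987 + (-2122 + 24214)*(20458 - 14434)) = 42479/(37987 + 22092*6024) = 42479/(37987 + 133082208) = 42479/133120195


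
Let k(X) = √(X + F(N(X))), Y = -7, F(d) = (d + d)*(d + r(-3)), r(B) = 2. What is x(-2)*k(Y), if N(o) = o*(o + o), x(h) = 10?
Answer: 30*√2177 ≈ 1399.8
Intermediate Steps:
N(o) = 2*o² (N(o) = o*(2*o) = 2*o²)
F(d) = 2*d*(2 + d) (F(d) = (d + d)*(d + 2) = (2*d)*(2 + d) = 2*d*(2 + d))
k(X) = √(X + 4*X²*(2 + 2*X²)) (k(X) = √(X + 2*(2*X²)*(2 + 2*X²)) = √(X + 4*X²*(2 + 2*X²)))
x(-2)*k(Y) = 10*√(-7*(1 + 8*(-7)*(1 + (-7)²))) = 10*√(-7*(1 + 8*(-7)*(1 + 49))) = 10*√(-7*(1 + 8*(-7)*50)) = 10*√(-7*(1 - 2800)) = 10*√(-7*(-2799)) = 10*√19593 = 10*(3*√2177) = 30*√2177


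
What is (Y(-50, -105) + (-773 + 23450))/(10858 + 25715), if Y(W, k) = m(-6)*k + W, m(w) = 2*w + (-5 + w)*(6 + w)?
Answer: 23887/36573 ≈ 0.65313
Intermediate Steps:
Y(W, k) = W - 12*k (Y(W, k) = (-30 + (-6)² + 3*(-6))*k + W = (-30 + 36 - 18)*k + W = -12*k + W = W - 12*k)
(Y(-50, -105) + (-773 + 23450))/(10858 + 25715) = ((-50 - 12*(-105)) + (-773 + 23450))/(10858 + 25715) = ((-50 + 1260) + 22677)/36573 = (1210 + 22677)*(1/36573) = 23887*(1/36573) = 23887/36573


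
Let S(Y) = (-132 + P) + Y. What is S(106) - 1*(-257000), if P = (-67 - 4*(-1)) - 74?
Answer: 256837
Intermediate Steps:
P = -137 (P = (-67 + 4) - 74 = -63 - 74 = -137)
S(Y) = -269 + Y (S(Y) = (-132 - 137) + Y = -269 + Y)
S(106) - 1*(-257000) = (-269 + 106) - 1*(-257000) = -163 + 257000 = 256837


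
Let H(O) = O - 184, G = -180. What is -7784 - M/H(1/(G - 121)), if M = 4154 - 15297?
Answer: -39497353/5035 ≈ -7844.6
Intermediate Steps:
M = -11143
H(O) = -184 + O
-7784 - M/H(1/(G - 121)) = -7784 - (-11143)/(-184 + 1/(-180 - 121)) = -7784 - (-11143)/(-184 + 1/(-301)) = -7784 - (-11143)/(-184 - 1/301) = -7784 - (-11143)/(-55385/301) = -7784 - (-11143)*(-301)/55385 = -7784 - 1*304913/5035 = -7784 - 304913/5035 = -39497353/5035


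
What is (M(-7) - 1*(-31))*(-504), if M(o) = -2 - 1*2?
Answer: -13608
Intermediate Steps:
M(o) = -4 (M(o) = -2 - 2 = -4)
(M(-7) - 1*(-31))*(-504) = (-4 - 1*(-31))*(-504) = (-4 + 31)*(-504) = 27*(-504) = -13608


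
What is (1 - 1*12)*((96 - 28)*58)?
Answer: -43384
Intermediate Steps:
(1 - 1*12)*((96 - 28)*58) = (1 - 12)*(68*58) = -11*3944 = -43384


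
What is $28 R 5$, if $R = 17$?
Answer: $2380$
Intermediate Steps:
$28 R 5 = 28 \cdot 17 \cdot 5 = 476 \cdot 5 = 2380$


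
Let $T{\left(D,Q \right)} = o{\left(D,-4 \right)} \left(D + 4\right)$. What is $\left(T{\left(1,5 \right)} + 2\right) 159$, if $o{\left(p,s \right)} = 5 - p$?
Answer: $3498$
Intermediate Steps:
$T{\left(D,Q \right)} = \left(4 + D\right) \left(5 - D\right)$ ($T{\left(D,Q \right)} = \left(5 - D\right) \left(D + 4\right) = \left(5 - D\right) \left(4 + D\right) = \left(4 + D\right) \left(5 - D\right)$)
$\left(T{\left(1,5 \right)} + 2\right) 159 = \left(\left(20 + 1 - 1^{2}\right) + 2\right) 159 = \left(\left(20 + 1 - 1\right) + 2\right) 159 = \left(20 + 2\right) 159 = 22 \cdot 159 = 3498$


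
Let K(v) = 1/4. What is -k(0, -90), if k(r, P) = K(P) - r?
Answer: -¼ ≈ -0.25000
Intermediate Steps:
K(v) = ¼
k(r, P) = ¼ - r
-k(0, -90) = -(¼ - 1*0) = -(¼ + 0) = -1*¼ = -¼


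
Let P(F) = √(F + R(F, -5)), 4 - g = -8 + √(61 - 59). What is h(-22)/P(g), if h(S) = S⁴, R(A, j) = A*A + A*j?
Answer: 117128*√2/√(49 - 10*√2) ≈ 28056.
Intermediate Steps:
g = 12 - √2 (g = 4 - (-8 + √(61 - 59)) = 4 - (-8 + √2) = 4 + (8 - √2) = 12 - √2 ≈ 10.586)
R(A, j) = A² + A*j
P(F) = √(F + F*(-5 + F)) (P(F) = √(F + F*(F - 5)) = √(F + F*(-5 + F)))
h(-22)/P(g) = (-22)⁴/(√((12 - √2)*(-4 + (12 - √2)))) = 234256/(√((12 - √2)*(8 - √2))) = 234256/(√((8 - √2)*(12 - √2))) = 234256/((√(8 - √2)*√(12 - √2))) = 234256*(1/(√(8 - √2)*√(12 - √2))) = 234256/(√(8 - √2)*√(12 - √2))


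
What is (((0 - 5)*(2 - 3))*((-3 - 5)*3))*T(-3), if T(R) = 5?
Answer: -600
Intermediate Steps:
(((0 - 5)*(2 - 3))*((-3 - 5)*3))*T(-3) = (((0 - 5)*(2 - 3))*((-3 - 5)*3))*5 = ((-5*(-1))*(-8*3))*5 = (5*(-24))*5 = -120*5 = -600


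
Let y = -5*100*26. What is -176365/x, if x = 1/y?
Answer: 2292745000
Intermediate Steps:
y = -13000 (y = -500*26 = -13000)
x = -1/13000 (x = 1/(-13000) = -1/13000 ≈ -7.6923e-5)
-176365/x = -176365/(-1/13000) = -176365*(-13000) = 2292745000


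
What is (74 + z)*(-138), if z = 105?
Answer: -24702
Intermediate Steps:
(74 + z)*(-138) = (74 + 105)*(-138) = 179*(-138) = -24702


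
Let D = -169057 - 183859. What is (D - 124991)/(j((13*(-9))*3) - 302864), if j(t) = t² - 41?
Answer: 477907/179704 ≈ 2.6594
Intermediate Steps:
j(t) = -41 + t²
D = -352916
(D - 124991)/(j((13*(-9))*3) - 302864) = (-352916 - 124991)/((-41 + ((13*(-9))*3)²) - 302864) = -477907/((-41 + (-117*3)²) - 302864) = -477907/((-41 + (-351)²) - 302864) = -477907/((-41 + 123201) - 302864) = -477907/(123160 - 302864) = -477907/(-179704) = -477907*(-1/179704) = 477907/179704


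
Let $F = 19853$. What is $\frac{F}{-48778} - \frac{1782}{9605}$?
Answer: $- \frac{277610461}{468512690} \approx -0.59254$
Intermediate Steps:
$\frac{F}{-48778} - \frac{1782}{9605} = \frac{19853}{-48778} - \frac{1782}{9605} = 19853 \left(- \frac{1}{48778}\right) - \frac{1782}{9605} = - \frac{19853}{48778} - \frac{1782}{9605} = - \frac{277610461}{468512690}$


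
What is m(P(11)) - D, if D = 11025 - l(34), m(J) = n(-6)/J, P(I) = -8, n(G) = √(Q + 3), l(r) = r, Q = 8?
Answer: -10991 - √11/8 ≈ -10991.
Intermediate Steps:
n(G) = √11 (n(G) = √(8 + 3) = √11)
m(J) = √11/J
D = 10991 (D = 11025 - 1*34 = 11025 - 34 = 10991)
m(P(11)) - D = √11/(-8) - 1*10991 = √11*(-⅛) - 10991 = -√11/8 - 10991 = -10991 - √11/8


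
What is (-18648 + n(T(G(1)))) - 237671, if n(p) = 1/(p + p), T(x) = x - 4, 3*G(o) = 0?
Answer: -2050553/8 ≈ -2.5632e+5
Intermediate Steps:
G(o) = 0 (G(o) = (1/3)*0 = 0)
T(x) = -4 + x
n(p) = 1/(2*p)
(-18648 + n(T(G(1)))) - 237671 = (-18648 + 1/(2*(-4 + 0))) - 237671 = (-18648 + (1/2)/(-4)) - 237671 = (-18648 + (1/2)*(-1/4)) - 237671 = (-18648 - 1/8) - 237671 = -149185/8 - 237671 = -2050553/8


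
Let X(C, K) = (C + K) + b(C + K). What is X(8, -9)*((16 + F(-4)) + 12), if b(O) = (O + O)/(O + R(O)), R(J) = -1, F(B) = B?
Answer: 0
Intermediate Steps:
b(O) = 2*O/(-1 + O) (b(O) = (O + O)/(O - 1) = (2*O)/(-1 + O) = 2*O/(-1 + O))
X(C, K) = C + K + 2*(C + K)/(-1 + C + K) (X(C, K) = (C + K) + 2*(C + K)/(-1 + (C + K)) = (C + K) + 2*(C + K)/(-1 + C + K) = C + K + 2*(C + K)/(-1 + C + K))
X(8, -9)*((16 + F(-4)) + 12) = ((2*8 + 2*(-9) + (8 - 9)*(-1 + 8 - 9))/(-1 + 8 - 9))*((16 - 4) + 12) = ((16 - 18 - 1*(-2))/(-2))*(12 + 12) = -(16 - 18 + 2)/2*24 = -½*0*24 = 0*24 = 0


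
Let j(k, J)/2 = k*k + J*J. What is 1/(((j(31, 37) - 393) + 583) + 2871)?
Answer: 1/7721 ≈ 0.00012952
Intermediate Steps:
j(k, J) = 2*J**2 + 2*k**2 (j(k, J) = 2*(k*k + J*J) = 2*(k**2 + J**2) = 2*(J**2 + k**2) = 2*J**2 + 2*k**2)
1/(((j(31, 37) - 393) + 583) + 2871) = 1/((((2*37**2 + 2*31**2) - 393) + 583) + 2871) = 1/((((2*1369 + 2*961) - 393) + 583) + 2871) = 1/((((2738 + 1922) - 393) + 583) + 2871) = 1/(((4660 - 393) + 583) + 2871) = 1/((4267 + 583) + 2871) = 1/(4850 + 2871) = 1/7721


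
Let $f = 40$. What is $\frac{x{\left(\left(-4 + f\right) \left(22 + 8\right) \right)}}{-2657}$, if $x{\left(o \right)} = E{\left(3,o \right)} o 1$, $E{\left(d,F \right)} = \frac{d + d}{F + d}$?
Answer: $- \frac{2160}{959177} \approx -0.0022519$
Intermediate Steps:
$E{\left(d,F \right)} = \frac{2 d}{F + d}$
$x{\left(o \right)} = \frac{6 o}{3 + o}$ ($x{\left(o \right)} = 2 \cdot 3 \frac{1}{o + 3} o 1 = 2 \cdot 3 \frac{1}{3 + o} o 1 = \frac{6}{3 + o} o 1 = \frac{6 o}{3 + o} 1 = \frac{6 o}{3 + o}$)
$\frac{x{\left(\left(-4 + f\right) \left(22 + 8\right) \right)}}{-2657} = \frac{6 \left(-4 + 40\right) \left(22 + 8\right) \frac{1}{3 + \left(-4 + 40\right) \left(22 + 8\right)}}{-2657} = \frac{6 \cdot 36 \cdot 30}{3 + 36 \cdot 30} \left(- \frac{1}{2657}\right) = 6 \cdot 1080 \frac{1}{3 + 1080} \left(- \frac{1}{2657}\right) = 6 \cdot 1080 \cdot \frac{1}{1083} \left(- \frac{1}{2657}\right) = \frac{2160}{361} \left(- \frac{1}{2657}\right) = - \frac{2160}{959177}$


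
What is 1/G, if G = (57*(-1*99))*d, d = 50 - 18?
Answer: -1/180576 ≈ -5.5378e-6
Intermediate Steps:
d = 32
G = -180576 (G = (57*(-1*99))*32 = (57*(-99))*32 = -5643*32 = -180576)
1/G = 1/(-180576) = -1/180576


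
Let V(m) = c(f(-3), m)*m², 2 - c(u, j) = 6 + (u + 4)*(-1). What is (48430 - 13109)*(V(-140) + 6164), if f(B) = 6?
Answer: 4371468244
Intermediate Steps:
c(u, j) = u (c(u, j) = 2 - (6 + (u + 4)*(-1)) = 2 - (6 + (4 + u)*(-1)) = 2 - (6 + (-4 - u)) = 2 - (2 - u) = 2 + (-2 + u) = u)
V(m) = 6*m²
(48430 - 13109)*(V(-140) + 6164) = (48430 - 13109)*(6*(-140)² + 6164) = 35321*(6*19600 + 6164) = 35321*(117600 + 6164) = 35321*123764 = 4371468244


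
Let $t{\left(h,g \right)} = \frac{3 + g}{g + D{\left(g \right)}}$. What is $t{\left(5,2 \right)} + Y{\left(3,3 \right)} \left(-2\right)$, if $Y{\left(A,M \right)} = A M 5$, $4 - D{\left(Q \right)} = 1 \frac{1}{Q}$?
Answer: $- \frac{980}{11} \approx -89.091$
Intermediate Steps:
$D{\left(Q \right)} = 4 - \frac{1}{Q}$ ($D{\left(Q \right)} = 4 - 1 \frac{1}{Q} = 4 - \frac{1}{Q}$)
$Y{\left(A,M \right)} = 5 A M$
$t{\left(h,g \right)} = \frac{3 + g}{4 + g - \frac{1}{g}}$ ($t{\left(h,g \right)} = \frac{3 + g}{g + \left(4 - \frac{1}{g}\right)} = \frac{3 + g}{4 + g - \frac{1}{g}}$)
$t{\left(5,2 \right)} + Y{\left(3,3 \right)} \left(-2\right) = \frac{2 \left(3 + 2\right)}{-1 + 2^{2} + 4 \cdot 2} + 5 \cdot 3 \cdot 3 \left(-2\right) = 2 \frac{1}{-1 + 4 + 8} \cdot 5 + 45 \left(-2\right) = 2 \cdot \frac{1}{11} \cdot 5 - 90 = \frac{10}{11} - 90 = - \frac{980}{11}$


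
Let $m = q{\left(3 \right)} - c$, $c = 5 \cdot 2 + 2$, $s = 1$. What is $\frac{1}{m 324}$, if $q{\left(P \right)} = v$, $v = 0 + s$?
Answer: $- \frac{1}{3564} \approx -0.00028058$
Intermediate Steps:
$c = 12$ ($c = 10 + 2 = 12$)
$v = 1$ ($v = 0 + 1 = 1$)
$q{\left(P \right)} = 1$
$m = -11$ ($m = 1 - 12 = -11$)
$\frac{1}{m 324} = \frac{1}{\left(-11\right) 324} = \frac{1}{-3564} = - \frac{1}{3564}$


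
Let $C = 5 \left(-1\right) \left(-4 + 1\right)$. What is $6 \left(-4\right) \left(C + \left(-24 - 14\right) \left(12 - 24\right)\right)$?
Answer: $-11304$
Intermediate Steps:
$C = 15$ ($C = \left(-5\right) \left(-3\right) = 15$)
$6 \left(-4\right) \left(C + \left(-24 - 14\right) \left(12 - 24\right)\right) = 6 \left(-4\right) \left(15 + \left(-24 - 14\right) \left(12 - 24\right)\right) = - 24 \left(15 - -456\right) = - 24 \left(15 + 456\right) = \left(-24\right) 471 = -11304$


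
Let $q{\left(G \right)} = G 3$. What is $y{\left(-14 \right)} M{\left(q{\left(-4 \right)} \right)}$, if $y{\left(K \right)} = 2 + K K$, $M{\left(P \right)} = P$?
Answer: $-2376$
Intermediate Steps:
$q{\left(G \right)} = 3 G$
$y{\left(K \right)} = 2 + K^{2}$
$y{\left(-14 \right)} M{\left(q{\left(-4 \right)} \right)} = \left(2 + \left(-14\right)^{2}\right) 3 \left(-4\right) = \left(2 + 196\right) \left(-12\right) = 198 \left(-12\right) = -2376$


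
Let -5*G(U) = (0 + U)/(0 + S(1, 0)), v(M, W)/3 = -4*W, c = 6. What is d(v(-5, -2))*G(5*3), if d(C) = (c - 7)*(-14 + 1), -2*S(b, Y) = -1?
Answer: -78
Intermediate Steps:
S(b, Y) = 1/2 (S(b, Y) = -1/2*(-1) = 1/2)
v(M, W) = -12*W (v(M, W) = 3*(-4*W) = -12*W)
d(C) = 13 (d(C) = (6 - 7)*(-14 + 1) = -1*(-13) = 13)
G(U) = -2*U/5 (G(U) = -(0 + U)/(5*(0 + 1/2)) = -U/(5*1/2) = -U*2/5 = -2*U/5)
d(v(-5, -2))*G(5*3) = 13*(-2*3) = 13*(-2/5*15) = 13*(-6) = -78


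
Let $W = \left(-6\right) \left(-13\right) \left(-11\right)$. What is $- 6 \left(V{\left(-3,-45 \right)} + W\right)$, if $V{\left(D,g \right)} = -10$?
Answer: $5208$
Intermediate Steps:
$W = -858$ ($W = 78 \left(-11\right) = -858$)
$- 6 \left(V{\left(-3,-45 \right)} + W\right) = - 6 \left(-10 - 858\right) = \left(-6\right) \left(-868\right) = 5208$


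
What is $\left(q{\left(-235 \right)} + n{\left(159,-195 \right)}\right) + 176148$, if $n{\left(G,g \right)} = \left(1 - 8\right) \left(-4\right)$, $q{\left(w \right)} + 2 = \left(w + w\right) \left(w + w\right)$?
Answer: $397074$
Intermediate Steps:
$q{\left(w \right)} = -2 + 4 w^{2}$ ($q{\left(w \right)} = -2 + \left(w + w\right) \left(w + w\right) = -2 + 2 w 2 w = -2 + 4 w^{2}$)
$n{\left(G,g \right)} = 28$ ($n{\left(G,g \right)} = \left(-7\right) \left(-4\right) = 28$)
$\left(q{\left(-235 \right)} + n{\left(159,-195 \right)}\right) + 176148 = \left(\left(-2 + 4 \left(-235\right)^{2}\right) + 28\right) + 176148 = \left(\left(-2 + 4 \cdot 55225\right) + 28\right) + 176148 = \left(\left(-2 + 220900\right) + 28\right) + 176148 = \left(220898 + 28\right) + 176148 = 220926 + 176148 = 397074$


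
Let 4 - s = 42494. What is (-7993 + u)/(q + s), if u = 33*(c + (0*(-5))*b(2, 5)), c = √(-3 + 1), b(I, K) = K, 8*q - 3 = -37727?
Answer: 15986/94411 - 66*I*√2/94411 ≈ 0.16932 - 0.00098864*I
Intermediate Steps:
q = -9431/2 (q = 3/8 + (⅛)*(-37727) = 3/8 - 37727/8 = -9431/2 ≈ -4715.5)
s = -42490 (s = 4 - 1*42494 = 4 - 42494 = -42490)
c = I*√2 (c = √(-2) = I*√2 ≈ 1.4142*I)
u = 33*I*√2 (u = 33*(I*√2 + (0*(-5))*5) = 33*(I*√2 + 0*5) = 33*(I*√2 + 0) = 33*(I*√2) = 33*I*√2 ≈ 46.669*I)
(-7993 + u)/(q + s) = (-7993 + 33*I*√2)/(-9431/2 - 42490) = (-7993 + 33*I*√2)/(-94411/2) = (-7993 + 33*I*√2)*(-2/94411) = 15986/94411 - 66*I*√2/94411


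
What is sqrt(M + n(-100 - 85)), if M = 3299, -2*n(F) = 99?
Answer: sqrt(12998)/2 ≈ 57.004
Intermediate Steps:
n(F) = -99/2 (n(F) = -1/2*99 = -99/2)
sqrt(M + n(-100 - 85)) = sqrt(3299 - 99/2) = sqrt(6499/2) = sqrt(12998)/2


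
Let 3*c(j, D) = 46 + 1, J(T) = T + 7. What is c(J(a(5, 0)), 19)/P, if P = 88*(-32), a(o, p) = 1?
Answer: -47/8448 ≈ -0.0055634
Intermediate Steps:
J(T) = 7 + T
P = -2816
c(j, D) = 47/3 (c(j, D) = (46 + 1)/3 = (⅓)*47 = 47/3)
c(J(a(5, 0)), 19)/P = (47/3)/(-2816) = (47/3)*(-1/2816) = -47/8448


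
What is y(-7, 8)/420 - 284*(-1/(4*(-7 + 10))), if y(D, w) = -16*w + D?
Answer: 1961/84 ≈ 23.345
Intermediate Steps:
y(D, w) = D - 16*w
y(-7, 8)/420 - 284*(-1/(4*(-7 + 10))) = (-7 - 16*8)/420 - 284*(-1/(4*(-7 + 10))) = (-7 - 128)*(1/420) - 284/((-4*3)) = -135*1/420 - 284/(-12) = -9/28 - 284*(-1/12) = -9/28 + 71/3 = 1961/84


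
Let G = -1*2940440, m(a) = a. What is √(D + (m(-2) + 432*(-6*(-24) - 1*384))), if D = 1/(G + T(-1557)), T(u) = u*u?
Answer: 7*I*√563803986557617/516191 ≈ 322.0*I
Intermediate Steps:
T(u) = u²
G = -2940440
D = -1/516191 (D = 1/(-2940440 + (-1557)²) = 1/(-2940440 + 2424249) = 1/(-516191) = -1/516191 ≈ -1.9373e-6)
√(D + (m(-2) + 432*(-6*(-24) - 1*384))) = √(-1/516191 + (-2 + 432*(-6*(-24) - 1*384))) = √(-1/516191 + (-2 + 432*(144 - 384))) = √(-1/516191 + (-2 + 432*(-240))) = √(-1/516191 + (-2 - 103680)) = √(-1/516191 - 103682) = √(-53519715263/516191) = 7*I*√563803986557617/516191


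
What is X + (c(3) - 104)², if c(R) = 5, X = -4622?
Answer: 5179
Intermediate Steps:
X + (c(3) - 104)² = -4622 + (5 - 104)² = -4622 + (-99)² = -4622 + 9801 = 5179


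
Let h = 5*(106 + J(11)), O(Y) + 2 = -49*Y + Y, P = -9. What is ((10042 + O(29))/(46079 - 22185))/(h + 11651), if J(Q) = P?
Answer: 1081/36247198 ≈ 2.9823e-5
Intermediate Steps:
J(Q) = -9
O(Y) = -2 - 48*Y (O(Y) = -2 + (-49*Y + Y) = -2 - 48*Y)
h = 485 (h = 5*(106 - 9) = 5*97 = 485)
((10042 + O(29))/(46079 - 22185))/(h + 11651) = ((10042 + (-2 - 48*29))/(46079 - 22185))/(485 + 11651) = ((10042 + (-2 - 1392))/23894)/12136 = ((10042 - 1394)*(1/23894))*(1/12136) = (8648*(1/23894))*(1/12136) = (4324/11947)*(1/12136) = 1081/36247198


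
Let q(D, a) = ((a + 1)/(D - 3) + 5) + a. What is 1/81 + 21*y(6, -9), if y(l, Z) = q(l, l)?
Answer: 22681/81 ≈ 280.01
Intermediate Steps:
q(D, a) = 5 + a + (1 + a)/(-3 + D) (q(D, a) = ((1 + a)/(-3 + D) + 5) + a = (5 + (1 + a)/(-3 + D)) + a = 5 + a + (1 + a)/(-3 + D))
y(l, Z) = (-14 + l² + 3*l)/(-3 + l) (y(l, Z) = (-14 - 2*l + 5*l + l*l)/(-3 + l) = (-14 - 2*l + 5*l + l²)/(-3 + l) = (-14 + l² + 3*l)/(-3 + l))
1/81 + 21*y(6, -9) = 1/81 + 21*((-14 + 6² + 3*6)/(-3 + 6)) = 1/81 + 21*((-14 + 36 + 18)/3) = 1/81 + 21*((⅓)*40) = 1/81 + 21*(40/3) = 1/81 + 280 = 22681/81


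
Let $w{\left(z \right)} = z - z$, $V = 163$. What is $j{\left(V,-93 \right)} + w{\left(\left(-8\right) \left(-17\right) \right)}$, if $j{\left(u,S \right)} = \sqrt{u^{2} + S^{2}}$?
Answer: $\sqrt{35218} \approx 187.66$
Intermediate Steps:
$w{\left(z \right)} = 0$
$j{\left(u,S \right)} = \sqrt{S^{2} + u^{2}}$
$j{\left(V,-93 \right)} + w{\left(\left(-8\right) \left(-17\right) \right)} = \sqrt{\left(-93\right)^{2} + 163^{2}} + 0 = \sqrt{8649 + 26569} + 0 = \sqrt{35218} + 0 = \sqrt{35218}$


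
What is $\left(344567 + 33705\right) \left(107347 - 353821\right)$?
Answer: $-93234212928$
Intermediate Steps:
$\left(344567 + 33705\right) \left(107347 - 353821\right) = 378272 \left(-246474\right) = -93234212928$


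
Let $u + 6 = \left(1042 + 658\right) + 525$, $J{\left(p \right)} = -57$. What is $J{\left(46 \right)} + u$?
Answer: $2162$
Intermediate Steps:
$u = 2219$ ($u = -6 + \left(\left(1042 + 658\right) + 525\right) = -6 + \left(1700 + 525\right) = -6 + 2225 = 2219$)
$J{\left(46 \right)} + u = -57 + 2219 = 2162$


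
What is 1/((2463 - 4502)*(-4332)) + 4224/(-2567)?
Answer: -37310369785/22674177516 ≈ -1.6455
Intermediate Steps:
1/((2463 - 4502)*(-4332)) + 4224/(-2567) = -1/4332/(-2039) + 4224*(-1/2567) = -1/2039*(-1/4332) - 4224/2567 = 1/8832948 - 4224/2567 = -37310369785/22674177516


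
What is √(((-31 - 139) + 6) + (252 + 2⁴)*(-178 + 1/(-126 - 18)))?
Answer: I*√1723315/6 ≈ 218.79*I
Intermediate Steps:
√(((-31 - 139) + 6) + (252 + 2⁴)*(-178 + 1/(-126 - 18))) = √((-170 + 6) + (252 + 16)*(-178 + 1/(-144))) = √(-164 + 268*(-178 - 1/144)) = √(-164 + 268*(-25633/144)) = √(-164 - 1717411/36) = √(-1723315/36) = I*√1723315/6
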